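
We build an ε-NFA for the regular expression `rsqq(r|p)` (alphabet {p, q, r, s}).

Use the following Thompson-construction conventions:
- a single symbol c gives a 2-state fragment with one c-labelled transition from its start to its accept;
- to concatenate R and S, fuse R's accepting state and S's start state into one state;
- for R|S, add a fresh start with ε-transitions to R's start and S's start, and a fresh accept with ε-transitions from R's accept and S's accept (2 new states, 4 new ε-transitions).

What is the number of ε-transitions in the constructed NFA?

4

Bottom-up over the parse tree:
Each of the 6 symbol leaves contributes 0 ε-transitions.
  r|p = 4 ε-transitions
  rsqq(r|p) = 4 ε-transitions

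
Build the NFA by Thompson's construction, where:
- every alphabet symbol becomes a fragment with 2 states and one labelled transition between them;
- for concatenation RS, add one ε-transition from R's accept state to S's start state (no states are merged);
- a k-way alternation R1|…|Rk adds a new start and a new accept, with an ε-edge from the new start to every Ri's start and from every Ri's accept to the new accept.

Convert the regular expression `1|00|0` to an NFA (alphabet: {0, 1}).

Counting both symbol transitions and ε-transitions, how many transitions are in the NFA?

Recursing over subexpressions:
Each of the 4 symbol leaves contributes 1 transition (1 symbol, 0 ε).
  00 = 3 transitions (2 symbol, 1 ε)
  1|00|0 = 11 transitions (4 symbol, 7 ε)

11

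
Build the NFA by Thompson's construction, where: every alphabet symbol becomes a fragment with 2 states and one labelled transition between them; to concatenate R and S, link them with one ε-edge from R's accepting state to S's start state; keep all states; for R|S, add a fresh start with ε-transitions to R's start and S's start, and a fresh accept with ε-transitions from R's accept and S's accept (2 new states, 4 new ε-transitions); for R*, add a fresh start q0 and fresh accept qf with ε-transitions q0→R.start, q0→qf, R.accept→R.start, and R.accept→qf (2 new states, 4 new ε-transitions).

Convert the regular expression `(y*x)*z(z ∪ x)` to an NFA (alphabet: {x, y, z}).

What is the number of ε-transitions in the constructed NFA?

Recursing over subexpressions:
Each of the 5 symbol leaves contributes 0 ε-transitions.
  y* : 4 ε-transitions
  y*x : 5 ε-transitions
  (y*x)* : 9 ε-transitions
  z ∪ x : 4 ε-transitions
  (y*x)*z(z ∪ x) : 15 ε-transitions

15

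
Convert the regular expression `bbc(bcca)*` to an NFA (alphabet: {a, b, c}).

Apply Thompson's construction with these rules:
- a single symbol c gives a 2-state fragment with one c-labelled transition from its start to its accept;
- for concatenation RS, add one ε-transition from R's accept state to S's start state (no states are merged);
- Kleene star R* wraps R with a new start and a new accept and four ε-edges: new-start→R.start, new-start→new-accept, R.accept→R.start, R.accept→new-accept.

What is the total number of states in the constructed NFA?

16

By structural recursion:
Each of the 7 symbol leaves contributes a 2-state fragment.
  bcca → 8 states
  (bcca)* → 10 states
  bbc(bcca)* → 16 states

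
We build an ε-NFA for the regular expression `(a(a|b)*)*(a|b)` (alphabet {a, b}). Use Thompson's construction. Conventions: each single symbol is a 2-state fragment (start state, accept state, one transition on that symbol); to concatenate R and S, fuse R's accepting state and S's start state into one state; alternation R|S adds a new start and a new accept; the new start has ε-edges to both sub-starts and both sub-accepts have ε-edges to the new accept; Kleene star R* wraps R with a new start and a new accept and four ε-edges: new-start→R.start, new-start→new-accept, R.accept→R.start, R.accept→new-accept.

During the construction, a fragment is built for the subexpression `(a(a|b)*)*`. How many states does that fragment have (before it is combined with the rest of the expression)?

11

Fragment for `(a(a|b)*)*`:
Each of the 3 symbol leaves contributes a 2-state fragment.
  a|b : 6 states
  (a|b)* : 8 states
  a(a|b)* : 9 states
  (a(a|b)*)* : 11 states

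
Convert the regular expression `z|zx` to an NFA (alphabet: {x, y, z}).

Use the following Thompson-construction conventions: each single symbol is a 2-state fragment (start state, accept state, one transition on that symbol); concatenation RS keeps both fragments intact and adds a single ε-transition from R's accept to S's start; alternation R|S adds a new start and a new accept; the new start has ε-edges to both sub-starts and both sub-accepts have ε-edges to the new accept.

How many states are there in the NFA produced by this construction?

8

Recursing over subexpressions:
Each of the 3 symbol leaves contributes a 2-state fragment.
  zx = 4 states
  z|zx = 8 states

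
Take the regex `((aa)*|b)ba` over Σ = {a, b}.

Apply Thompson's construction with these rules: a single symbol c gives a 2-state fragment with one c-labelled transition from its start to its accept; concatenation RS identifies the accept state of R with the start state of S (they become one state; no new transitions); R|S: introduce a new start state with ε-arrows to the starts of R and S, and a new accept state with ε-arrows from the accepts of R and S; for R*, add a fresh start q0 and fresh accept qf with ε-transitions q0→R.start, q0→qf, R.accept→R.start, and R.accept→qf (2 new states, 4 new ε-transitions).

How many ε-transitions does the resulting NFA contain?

8

By structural recursion:
Each of the 5 symbol leaves contributes 0 ε-transitions.
  aa → 0 ε-transitions
  (aa)* → 4 ε-transitions
  (aa)*|b → 8 ε-transitions
  ((aa)*|b)ba → 8 ε-transitions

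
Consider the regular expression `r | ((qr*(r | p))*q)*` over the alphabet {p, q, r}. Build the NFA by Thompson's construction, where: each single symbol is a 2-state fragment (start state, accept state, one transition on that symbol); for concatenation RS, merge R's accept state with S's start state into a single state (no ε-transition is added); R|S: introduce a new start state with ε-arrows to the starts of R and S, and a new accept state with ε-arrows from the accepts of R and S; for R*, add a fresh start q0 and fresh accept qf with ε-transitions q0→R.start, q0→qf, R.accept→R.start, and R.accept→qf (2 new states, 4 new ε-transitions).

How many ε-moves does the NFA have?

Building bottom-up:
Each of the 6 symbol leaves contributes 0 ε-transitions.
  r* → 4 ε-transitions
  r | p → 4 ε-transitions
  qr*(r | p) → 8 ε-transitions
  (qr*(r | p))* → 12 ε-transitions
  (qr*(r | p))*q → 12 ε-transitions
  ((qr*(r | p))*q)* → 16 ε-transitions
  r | ((qr*(r | p))*q)* → 20 ε-transitions

20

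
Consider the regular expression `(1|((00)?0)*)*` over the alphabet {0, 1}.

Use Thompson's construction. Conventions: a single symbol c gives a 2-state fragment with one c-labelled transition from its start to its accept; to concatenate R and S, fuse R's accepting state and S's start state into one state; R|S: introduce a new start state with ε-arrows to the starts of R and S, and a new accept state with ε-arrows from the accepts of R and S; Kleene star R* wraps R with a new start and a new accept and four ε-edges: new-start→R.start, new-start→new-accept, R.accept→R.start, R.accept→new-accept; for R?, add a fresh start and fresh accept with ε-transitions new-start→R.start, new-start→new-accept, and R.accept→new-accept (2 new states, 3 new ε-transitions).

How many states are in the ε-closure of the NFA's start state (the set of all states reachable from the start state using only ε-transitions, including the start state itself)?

Let C(F) = |ε-closure(F.start)| within fragment F, and note whether F accepts ε. Symbol fragments have C = 1 and do not accept ε. Then:
  00 → same as the first factor's closure: |ε-closure| = 1
  (00)? → new start has ε-edges to the inner start and to the new accept, so |ε-closure| = 2 + 1 = 3
  (00)?0 → the left operand accepts ε, so the closure extends into the next operand (the shared merged state is already counted); |ε-closure| = 3 + (1−1) = 3
  ((00)?0)* → new start has ε-edges to the inner start and to the new accept, so |ε-closure| = 2 + 3 = 5
  1|((00)?0)* → |ε-closure| = 1 (new start) + (1 + 5) + 1 (new accept, since some branch ε-reaches its own accept) = 8
  (1|((00)?0)*)* → |ε-closure| = 1 (new start) + 8 (body) + 1 (new accept) = 10

10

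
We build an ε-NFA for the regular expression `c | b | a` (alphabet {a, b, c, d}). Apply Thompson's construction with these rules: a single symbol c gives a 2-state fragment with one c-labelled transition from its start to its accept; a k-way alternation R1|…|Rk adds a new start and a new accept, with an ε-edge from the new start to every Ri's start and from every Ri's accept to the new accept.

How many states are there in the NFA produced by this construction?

Per subexpression:
Each of the 3 symbol leaves contributes a 2-state fragment.
  c | b | a — 8 states

8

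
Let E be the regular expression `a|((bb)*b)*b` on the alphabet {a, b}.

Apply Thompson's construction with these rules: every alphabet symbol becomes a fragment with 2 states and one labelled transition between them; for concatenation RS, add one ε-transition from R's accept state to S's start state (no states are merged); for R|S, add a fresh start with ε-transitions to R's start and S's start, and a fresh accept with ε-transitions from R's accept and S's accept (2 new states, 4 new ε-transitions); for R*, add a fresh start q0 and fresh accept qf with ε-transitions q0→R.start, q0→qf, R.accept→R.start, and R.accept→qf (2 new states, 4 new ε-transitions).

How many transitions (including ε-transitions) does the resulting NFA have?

20

Recursing over subexpressions:
Each of the 5 symbol leaves contributes 1 transition (1 symbol, 0 ε).
  bb → 3 transitions (2 symbol, 1 ε)
  (bb)* → 7 transitions (2 symbol, 5 ε)
  (bb)*b → 9 transitions (3 symbol, 6 ε)
  ((bb)*b)* → 13 transitions (3 symbol, 10 ε)
  ((bb)*b)*b → 15 transitions (4 symbol, 11 ε)
  a|((bb)*b)*b → 20 transitions (5 symbol, 15 ε)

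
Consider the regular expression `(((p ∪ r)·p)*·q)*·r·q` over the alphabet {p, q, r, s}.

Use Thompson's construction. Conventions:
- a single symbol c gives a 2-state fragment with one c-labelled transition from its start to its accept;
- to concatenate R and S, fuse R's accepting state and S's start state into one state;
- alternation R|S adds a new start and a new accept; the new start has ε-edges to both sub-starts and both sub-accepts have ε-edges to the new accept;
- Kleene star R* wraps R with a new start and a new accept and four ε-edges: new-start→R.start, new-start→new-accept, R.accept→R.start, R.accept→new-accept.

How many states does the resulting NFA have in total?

14

Building bottom-up:
Each of the 6 symbol leaves contributes a 2-state fragment.
  p ∪ r = 6 states
  (p ∪ r)·p = 7 states
  ((p ∪ r)·p)* = 9 states
  ((p ∪ r)·p)*·q = 10 states
  (((p ∪ r)·p)*·q)* = 12 states
  (((p ∪ r)·p)*·q)*·r·q = 14 states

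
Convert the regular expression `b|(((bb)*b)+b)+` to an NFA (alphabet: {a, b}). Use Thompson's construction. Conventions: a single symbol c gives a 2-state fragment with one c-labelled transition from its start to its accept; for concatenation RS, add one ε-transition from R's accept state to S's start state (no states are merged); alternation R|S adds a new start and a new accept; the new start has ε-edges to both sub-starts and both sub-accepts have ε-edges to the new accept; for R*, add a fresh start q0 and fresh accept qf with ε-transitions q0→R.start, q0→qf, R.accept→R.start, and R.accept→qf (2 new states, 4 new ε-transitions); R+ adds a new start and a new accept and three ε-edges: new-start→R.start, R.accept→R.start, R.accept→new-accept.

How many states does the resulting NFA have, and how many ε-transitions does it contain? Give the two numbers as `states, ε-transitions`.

18, 17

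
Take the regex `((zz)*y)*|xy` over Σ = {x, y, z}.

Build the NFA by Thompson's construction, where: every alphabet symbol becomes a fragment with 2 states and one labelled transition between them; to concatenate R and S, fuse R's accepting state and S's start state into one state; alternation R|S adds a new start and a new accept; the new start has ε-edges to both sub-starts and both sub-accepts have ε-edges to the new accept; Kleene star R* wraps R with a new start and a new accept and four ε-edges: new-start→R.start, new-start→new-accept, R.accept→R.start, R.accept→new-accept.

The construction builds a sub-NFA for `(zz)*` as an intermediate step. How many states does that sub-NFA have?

5

Fragment for `(zz)*`:
Each of the 2 symbol leaves contributes a 2-state fragment.
  zz — 3 states
  (zz)* — 5 states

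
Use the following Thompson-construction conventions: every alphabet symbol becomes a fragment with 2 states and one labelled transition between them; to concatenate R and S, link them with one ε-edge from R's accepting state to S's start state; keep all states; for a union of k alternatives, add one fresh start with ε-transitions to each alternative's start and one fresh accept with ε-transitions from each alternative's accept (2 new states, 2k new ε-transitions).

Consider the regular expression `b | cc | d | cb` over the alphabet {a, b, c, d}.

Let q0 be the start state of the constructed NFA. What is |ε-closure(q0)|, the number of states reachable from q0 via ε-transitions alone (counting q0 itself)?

Let C(F) = |ε-closure(F.start)| within fragment F, and note whether F accepts ε. Symbol fragments have C = 1 and do not accept ε. Then:
  cc : |closure| equals the left operand's closure size = 1 (its accept is not ε-reachable, so the closure stops there)
  cb : |closure| equals the left operand's closure size = 1 (its accept is not ε-reachable, so the closure stops there)
  b | cc | d | cb : |closure| = 1 + 1 + 1 + 1 + 1 = 5 (the new accept is not ε-reachable since no branch accepts ε)

5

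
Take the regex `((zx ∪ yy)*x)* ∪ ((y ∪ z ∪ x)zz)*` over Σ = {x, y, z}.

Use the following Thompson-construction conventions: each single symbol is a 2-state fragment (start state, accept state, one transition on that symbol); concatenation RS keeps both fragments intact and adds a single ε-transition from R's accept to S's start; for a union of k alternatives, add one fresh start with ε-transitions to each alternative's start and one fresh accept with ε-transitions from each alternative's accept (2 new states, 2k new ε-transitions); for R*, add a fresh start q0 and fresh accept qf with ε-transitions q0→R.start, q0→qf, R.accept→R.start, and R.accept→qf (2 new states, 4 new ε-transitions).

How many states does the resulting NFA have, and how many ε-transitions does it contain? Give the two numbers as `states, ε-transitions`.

Building bottom-up:
Each of the 10 symbol leaves contributes 2 states and 0 ε-transitions.
  zx : 4 states, 1 ε-transition
  yy : 4 states, 1 ε-transition
  zx ∪ yy : 10 states, 6 ε-transitions
  (zx ∪ yy)* : 12 states, 10 ε-transitions
  (zx ∪ yy)*x : 14 states, 11 ε-transitions
  ((zx ∪ yy)*x)* : 16 states, 15 ε-transitions
  y ∪ z ∪ x : 8 states, 6 ε-transitions
  (y ∪ z ∪ x)zz : 12 states, 8 ε-transitions
  ((y ∪ z ∪ x)zz)* : 14 states, 12 ε-transitions
  ((zx ∪ yy)*x)* ∪ ((y ∪ z ∪ x)zz)* : 32 states, 31 ε-transitions

32, 31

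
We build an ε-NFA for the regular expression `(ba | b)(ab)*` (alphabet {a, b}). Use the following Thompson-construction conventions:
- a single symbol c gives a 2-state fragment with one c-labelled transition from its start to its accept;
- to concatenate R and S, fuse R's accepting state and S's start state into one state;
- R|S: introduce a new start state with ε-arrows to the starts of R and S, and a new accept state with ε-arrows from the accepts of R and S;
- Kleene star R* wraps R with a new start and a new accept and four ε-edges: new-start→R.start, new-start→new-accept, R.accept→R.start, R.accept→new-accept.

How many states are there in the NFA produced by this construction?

11

Building bottom-up:
Each of the 5 symbol leaves contributes a 2-state fragment.
  ba : 3 states
  ba | b : 7 states
  ab : 3 states
  (ab)* : 5 states
  (ba | b)(ab)* : 11 states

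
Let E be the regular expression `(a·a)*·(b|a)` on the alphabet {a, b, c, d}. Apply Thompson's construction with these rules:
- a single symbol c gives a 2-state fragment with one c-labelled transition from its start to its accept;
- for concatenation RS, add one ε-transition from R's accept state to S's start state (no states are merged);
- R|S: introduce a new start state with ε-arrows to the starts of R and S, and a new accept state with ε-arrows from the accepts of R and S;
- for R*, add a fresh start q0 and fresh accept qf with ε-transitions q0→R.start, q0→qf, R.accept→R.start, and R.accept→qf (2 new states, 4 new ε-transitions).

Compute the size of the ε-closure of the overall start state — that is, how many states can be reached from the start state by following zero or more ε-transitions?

6

Let C(F) = |ε-closure(F.start)| within fragment F, and note whether F accepts ε. Symbol fragments have C = 1 and do not accept ε. Then:
  a·a — same as the first factor's closure: |closure| = 1
  (a·a)* — the star's fresh start ε-reaches both the body's start and the fresh accept: |closure| = 2 + 1 = 3
  b|a — |closure| = 1 + 1 + 1 = 3 (the new accept is not ε-reachable since no branch accepts ε)
  (a·a)*·(b|a) — |closure| = 3 + 3 = 6 (closure spills across the concat boundary because the left factor accepts ε)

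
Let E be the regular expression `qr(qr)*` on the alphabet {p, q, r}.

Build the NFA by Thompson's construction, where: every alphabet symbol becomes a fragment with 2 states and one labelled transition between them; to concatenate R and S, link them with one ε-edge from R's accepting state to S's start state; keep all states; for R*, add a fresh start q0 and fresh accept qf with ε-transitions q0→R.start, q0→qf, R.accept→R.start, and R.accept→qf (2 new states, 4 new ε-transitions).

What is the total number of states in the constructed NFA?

By structural recursion:
Each of the 4 symbol leaves contributes a 2-state fragment.
  qr = 4 states
  (qr)* = 6 states
  qr(qr)* = 10 states

10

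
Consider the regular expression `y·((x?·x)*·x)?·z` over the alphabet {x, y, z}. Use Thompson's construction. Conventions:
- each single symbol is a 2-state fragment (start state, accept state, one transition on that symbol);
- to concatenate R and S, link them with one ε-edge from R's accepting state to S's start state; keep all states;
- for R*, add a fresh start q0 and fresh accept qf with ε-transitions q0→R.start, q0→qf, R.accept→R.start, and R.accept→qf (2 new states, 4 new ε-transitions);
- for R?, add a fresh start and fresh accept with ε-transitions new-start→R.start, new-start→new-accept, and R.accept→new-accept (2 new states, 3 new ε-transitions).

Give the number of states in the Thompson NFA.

Recursing over subexpressions:
Each of the 5 symbol leaves contributes a 2-state fragment.
  x? = 4 states
  x?·x = 6 states
  (x?·x)* = 8 states
  (x?·x)*·x = 10 states
  ((x?·x)*·x)? = 12 states
  y·((x?·x)*·x)?·z = 16 states

16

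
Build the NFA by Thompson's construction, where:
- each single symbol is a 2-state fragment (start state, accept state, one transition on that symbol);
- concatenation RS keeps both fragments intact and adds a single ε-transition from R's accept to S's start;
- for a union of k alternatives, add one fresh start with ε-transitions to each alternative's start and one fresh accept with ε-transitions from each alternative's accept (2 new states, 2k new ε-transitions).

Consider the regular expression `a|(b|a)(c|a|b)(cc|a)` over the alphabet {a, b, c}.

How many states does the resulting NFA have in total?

26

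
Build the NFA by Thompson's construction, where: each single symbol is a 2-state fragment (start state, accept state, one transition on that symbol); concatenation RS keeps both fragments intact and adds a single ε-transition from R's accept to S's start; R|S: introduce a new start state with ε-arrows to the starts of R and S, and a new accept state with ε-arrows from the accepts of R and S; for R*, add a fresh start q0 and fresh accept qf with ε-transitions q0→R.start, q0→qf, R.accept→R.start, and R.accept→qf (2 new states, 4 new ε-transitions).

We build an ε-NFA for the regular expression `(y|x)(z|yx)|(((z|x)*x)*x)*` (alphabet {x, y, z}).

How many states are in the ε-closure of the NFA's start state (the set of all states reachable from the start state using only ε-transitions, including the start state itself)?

16

Let C(F) = |ε-closure(F.start)| within fragment F, and note whether F accepts ε. Symbol fragments have C = 1 and do not accept ε. Then:
  y|x → new start ε-reaches every alternative's start; none of them accept ε, so the new accept is not reached: |closure| = 1 + 1 + 1 = 3
  yx → |closure| equals the left operand's closure size = 1 (its accept is not ε-reachable, so the closure stops there)
  z|yx → |closure| = 1 + 1 + 1 = 3 (the new accept is not ε-reachable since no branch accepts ε)
  (y|x)(z|yx) → |closure| equals the left operand's closure size = 3 (its accept is not ε-reachable, so the closure stops there)
  z|x → new start ε-reaches every alternative's start; none of them accept ε, so the new accept is not reached: |closure| = 1 + 1 + 1 = 3
  (z|x)* → |closure| = 1 (new start) + 3 (body) + 1 (new accept) = 5
  (z|x)*x → |closure| = 5 + 1 = 6 (closure spills across the concat boundary because the left factor accepts ε)
  ((z|x)*x)* → the star's fresh start ε-reaches both the body's start and the fresh accept: |closure| = 2 + 6 = 8
  ((z|x)*x)*x → the left operand accepts ε, so the closure extends into the next operand (via the concat ε-link); |closure| = 8 + 1 = 9
  (((z|x)*x)*x)* → the star's fresh start ε-reaches both the body's start and the fresh accept: |closure| = 2 + 9 = 11
  (y|x)(z|yx)|(((z|x)*x)*x)* → |closure| = 1 (new start) + (3 + 11) + 1 (new accept, since some branch ε-reaches its own accept) = 16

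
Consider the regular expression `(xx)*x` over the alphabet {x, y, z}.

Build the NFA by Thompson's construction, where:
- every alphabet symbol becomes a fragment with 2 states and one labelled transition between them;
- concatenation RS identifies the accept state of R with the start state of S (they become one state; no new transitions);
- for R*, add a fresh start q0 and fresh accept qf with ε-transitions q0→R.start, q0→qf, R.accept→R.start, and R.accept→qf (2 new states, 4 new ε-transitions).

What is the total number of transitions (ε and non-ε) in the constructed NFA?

Bottom-up over the parse tree:
Each of the 3 symbol leaves contributes 1 transition (1 symbol, 0 ε).
  xx : 2 transitions (2 symbol, 0 ε)
  (xx)* : 6 transitions (2 symbol, 4 ε)
  (xx)*x : 7 transitions (3 symbol, 4 ε)

7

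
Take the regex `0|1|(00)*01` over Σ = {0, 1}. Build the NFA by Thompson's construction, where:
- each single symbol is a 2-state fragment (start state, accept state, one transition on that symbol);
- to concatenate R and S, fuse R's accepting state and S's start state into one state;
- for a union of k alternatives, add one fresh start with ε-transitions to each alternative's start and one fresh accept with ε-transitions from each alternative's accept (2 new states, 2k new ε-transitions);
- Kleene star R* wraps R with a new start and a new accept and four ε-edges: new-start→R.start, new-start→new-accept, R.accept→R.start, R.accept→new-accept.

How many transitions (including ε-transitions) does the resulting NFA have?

By structural recursion:
Each of the 6 symbol leaves contributes 1 transition (1 symbol, 0 ε).
  00 : 2 transitions (2 symbol, 0 ε)
  (00)* : 6 transitions (2 symbol, 4 ε)
  (00)*01 : 8 transitions (4 symbol, 4 ε)
  0|1|(00)*01 : 16 transitions (6 symbol, 10 ε)

16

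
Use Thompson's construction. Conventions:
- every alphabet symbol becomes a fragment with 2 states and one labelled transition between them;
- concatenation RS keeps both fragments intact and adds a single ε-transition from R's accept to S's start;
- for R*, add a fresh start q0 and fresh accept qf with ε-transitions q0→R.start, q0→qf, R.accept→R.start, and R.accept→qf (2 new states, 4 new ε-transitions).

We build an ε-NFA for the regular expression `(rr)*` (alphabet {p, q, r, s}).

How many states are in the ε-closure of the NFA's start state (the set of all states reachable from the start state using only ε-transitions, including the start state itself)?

Work bottom-up. For each fragment F, track |ε-closure(F.start)| and whether F's accept lies in that closure (i.e. whether F accepts ε). A single-symbol fragment has closure size 1 and does not accept ε.
  rr : same as the first factor's closure: |ε-closure| = 1
  (rr)* : the star's fresh start ε-reaches both the body's start and the fresh accept: |ε-closure| = 2 + 1 = 3

3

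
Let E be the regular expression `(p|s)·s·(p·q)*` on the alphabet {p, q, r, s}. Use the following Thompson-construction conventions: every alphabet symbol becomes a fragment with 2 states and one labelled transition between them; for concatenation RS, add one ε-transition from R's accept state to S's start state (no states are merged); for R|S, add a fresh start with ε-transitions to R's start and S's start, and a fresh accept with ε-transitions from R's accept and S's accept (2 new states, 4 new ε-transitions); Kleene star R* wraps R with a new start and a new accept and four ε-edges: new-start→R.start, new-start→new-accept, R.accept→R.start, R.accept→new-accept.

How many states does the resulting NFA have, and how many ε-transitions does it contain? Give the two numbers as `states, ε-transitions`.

Bottom-up over the parse tree:
Each of the 5 symbol leaves contributes 2 states and 0 ε-transitions.
  p|s — 6 states, 4 ε-transitions
  p·q — 4 states, 1 ε-transition
  (p·q)* — 6 states, 5 ε-transitions
  (p|s)·s·(p·q)* — 14 states, 11 ε-transitions

14, 11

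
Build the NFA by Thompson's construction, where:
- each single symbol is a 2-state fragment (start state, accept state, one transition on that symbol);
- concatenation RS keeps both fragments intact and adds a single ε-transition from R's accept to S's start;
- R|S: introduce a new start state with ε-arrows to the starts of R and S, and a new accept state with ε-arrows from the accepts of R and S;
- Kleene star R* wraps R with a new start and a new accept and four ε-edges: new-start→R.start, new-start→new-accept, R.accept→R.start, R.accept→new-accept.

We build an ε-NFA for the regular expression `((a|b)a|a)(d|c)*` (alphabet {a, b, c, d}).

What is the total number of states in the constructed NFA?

20

Building bottom-up:
Each of the 6 symbol leaves contributes a 2-state fragment.
  a|b : 6 states
  (a|b)a : 8 states
  (a|b)a|a : 12 states
  d|c : 6 states
  (d|c)* : 8 states
  ((a|b)a|a)(d|c)* : 20 states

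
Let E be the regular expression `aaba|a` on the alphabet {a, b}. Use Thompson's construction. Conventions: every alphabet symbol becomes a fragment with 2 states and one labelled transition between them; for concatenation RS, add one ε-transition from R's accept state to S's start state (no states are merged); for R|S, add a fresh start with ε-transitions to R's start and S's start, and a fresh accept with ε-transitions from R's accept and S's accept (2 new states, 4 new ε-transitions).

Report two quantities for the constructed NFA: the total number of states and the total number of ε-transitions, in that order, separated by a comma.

Building bottom-up:
Each of the 5 symbol leaves contributes 2 states and 0 ε-transitions.
  aaba — 8 states, 3 ε-transitions
  aaba|a — 12 states, 7 ε-transitions

12, 7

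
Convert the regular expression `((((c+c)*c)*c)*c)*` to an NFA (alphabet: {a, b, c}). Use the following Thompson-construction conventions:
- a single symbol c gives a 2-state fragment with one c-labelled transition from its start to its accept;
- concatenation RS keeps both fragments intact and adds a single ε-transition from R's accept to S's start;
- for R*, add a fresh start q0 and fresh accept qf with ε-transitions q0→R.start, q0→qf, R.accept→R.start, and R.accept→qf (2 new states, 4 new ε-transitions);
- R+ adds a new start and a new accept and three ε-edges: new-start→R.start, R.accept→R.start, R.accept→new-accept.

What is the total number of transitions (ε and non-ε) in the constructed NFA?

Per subexpression:
Each of the 5 symbol leaves contributes 1 transition (1 symbol, 0 ε).
  c+ — 4 transitions (1 symbol, 3 ε)
  c+c — 6 transitions (2 symbol, 4 ε)
  (c+c)* — 10 transitions (2 symbol, 8 ε)
  (c+c)*c — 12 transitions (3 symbol, 9 ε)
  ((c+c)*c)* — 16 transitions (3 symbol, 13 ε)
  ((c+c)*c)*c — 18 transitions (4 symbol, 14 ε)
  (((c+c)*c)*c)* — 22 transitions (4 symbol, 18 ε)
  (((c+c)*c)*c)*c — 24 transitions (5 symbol, 19 ε)
  ((((c+c)*c)*c)*c)* — 28 transitions (5 symbol, 23 ε)

28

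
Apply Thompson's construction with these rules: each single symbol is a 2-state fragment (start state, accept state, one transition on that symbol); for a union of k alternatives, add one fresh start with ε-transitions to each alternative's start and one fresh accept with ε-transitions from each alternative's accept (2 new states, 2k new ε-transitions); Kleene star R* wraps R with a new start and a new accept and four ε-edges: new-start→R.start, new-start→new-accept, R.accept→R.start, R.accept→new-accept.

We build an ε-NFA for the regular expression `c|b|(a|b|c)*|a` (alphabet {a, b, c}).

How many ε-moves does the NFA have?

Recursing over subexpressions:
Each of the 6 symbol leaves contributes 0 ε-transitions.
  a|b|c → 6 ε-transitions
  (a|b|c)* → 10 ε-transitions
  c|b|(a|b|c)*|a → 18 ε-transitions

18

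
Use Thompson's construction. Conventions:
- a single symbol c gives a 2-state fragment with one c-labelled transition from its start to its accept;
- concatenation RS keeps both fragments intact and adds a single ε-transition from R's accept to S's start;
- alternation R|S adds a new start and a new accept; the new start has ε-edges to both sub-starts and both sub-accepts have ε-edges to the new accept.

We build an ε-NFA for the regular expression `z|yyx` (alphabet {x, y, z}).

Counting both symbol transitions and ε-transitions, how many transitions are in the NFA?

10

Recursing over subexpressions:
Each of the 4 symbol leaves contributes 1 transition (1 symbol, 0 ε).
  yyx = 5 transitions (3 symbol, 2 ε)
  z|yyx = 10 transitions (4 symbol, 6 ε)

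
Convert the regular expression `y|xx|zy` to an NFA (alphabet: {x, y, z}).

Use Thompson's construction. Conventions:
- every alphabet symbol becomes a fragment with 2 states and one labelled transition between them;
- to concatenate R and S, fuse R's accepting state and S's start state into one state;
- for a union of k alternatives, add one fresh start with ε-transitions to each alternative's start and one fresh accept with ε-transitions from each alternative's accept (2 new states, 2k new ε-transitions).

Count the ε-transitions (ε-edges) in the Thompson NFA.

6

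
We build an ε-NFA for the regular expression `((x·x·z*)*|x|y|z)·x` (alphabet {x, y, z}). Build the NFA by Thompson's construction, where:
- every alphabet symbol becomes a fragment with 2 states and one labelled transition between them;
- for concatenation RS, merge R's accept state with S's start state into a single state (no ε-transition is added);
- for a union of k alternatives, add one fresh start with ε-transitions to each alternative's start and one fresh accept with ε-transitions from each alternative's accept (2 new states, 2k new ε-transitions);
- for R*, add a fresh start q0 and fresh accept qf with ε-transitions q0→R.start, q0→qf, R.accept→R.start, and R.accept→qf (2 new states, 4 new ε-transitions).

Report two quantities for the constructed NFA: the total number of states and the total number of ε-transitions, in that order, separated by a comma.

17, 16

Per subexpression:
Each of the 7 symbol leaves contributes 2 states and 0 ε-transitions.
  z* : 4 states, 4 ε-transitions
  x·x·z* : 6 states, 4 ε-transitions
  (x·x·z*)* : 8 states, 8 ε-transitions
  (x·x·z*)*|x|y|z : 16 states, 16 ε-transitions
  ((x·x·z*)*|x|y|z)·x : 17 states, 16 ε-transitions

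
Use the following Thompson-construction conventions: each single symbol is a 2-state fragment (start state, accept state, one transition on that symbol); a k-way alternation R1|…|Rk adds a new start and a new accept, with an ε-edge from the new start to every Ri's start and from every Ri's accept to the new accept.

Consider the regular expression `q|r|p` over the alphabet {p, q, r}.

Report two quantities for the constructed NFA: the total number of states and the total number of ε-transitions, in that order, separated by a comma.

Per subexpression:
Each of the 3 symbol leaves contributes 2 states and 0 ε-transitions.
  q|r|p : 8 states, 6 ε-transitions

8, 6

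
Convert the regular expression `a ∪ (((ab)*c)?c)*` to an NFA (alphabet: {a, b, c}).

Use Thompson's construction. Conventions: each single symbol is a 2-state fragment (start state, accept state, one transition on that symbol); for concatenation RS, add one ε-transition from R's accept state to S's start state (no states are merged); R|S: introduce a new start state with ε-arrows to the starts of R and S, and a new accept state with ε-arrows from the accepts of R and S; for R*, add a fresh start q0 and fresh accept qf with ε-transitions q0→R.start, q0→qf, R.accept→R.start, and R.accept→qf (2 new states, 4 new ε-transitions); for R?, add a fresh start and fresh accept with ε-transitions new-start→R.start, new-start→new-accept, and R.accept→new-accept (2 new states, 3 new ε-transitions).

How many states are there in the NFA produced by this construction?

Building bottom-up:
Each of the 5 symbol leaves contributes a 2-state fragment.
  ab : 4 states
  (ab)* : 6 states
  (ab)*c : 8 states
  ((ab)*c)? : 10 states
  ((ab)*c)?c : 12 states
  (((ab)*c)?c)* : 14 states
  a ∪ (((ab)*c)?c)* : 18 states

18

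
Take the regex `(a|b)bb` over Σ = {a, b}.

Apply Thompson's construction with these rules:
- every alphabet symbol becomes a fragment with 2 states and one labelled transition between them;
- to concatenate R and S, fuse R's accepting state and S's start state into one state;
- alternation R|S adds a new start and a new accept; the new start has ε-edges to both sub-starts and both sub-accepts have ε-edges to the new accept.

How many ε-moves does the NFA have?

Building bottom-up:
Each of the 4 symbol leaves contributes 0 ε-transitions.
  a|b → 4 ε-transitions
  (a|b)bb → 4 ε-transitions

4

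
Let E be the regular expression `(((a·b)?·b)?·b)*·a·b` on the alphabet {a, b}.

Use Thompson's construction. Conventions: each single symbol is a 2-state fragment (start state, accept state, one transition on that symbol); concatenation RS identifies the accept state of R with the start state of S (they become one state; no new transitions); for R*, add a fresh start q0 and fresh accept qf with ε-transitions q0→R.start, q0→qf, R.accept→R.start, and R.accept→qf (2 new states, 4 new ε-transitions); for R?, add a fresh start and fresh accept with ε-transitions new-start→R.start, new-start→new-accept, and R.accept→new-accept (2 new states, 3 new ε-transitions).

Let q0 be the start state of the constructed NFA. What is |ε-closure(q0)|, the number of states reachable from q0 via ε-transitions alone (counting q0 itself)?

Work bottom-up. For each fragment F, track |ε-closure(F.start)| and whether F's accept lies in that closure (i.e. whether F accepts ε). A single-symbol fragment has closure size 1 and does not accept ε.
  a·b : same as the first factor's closure: |closure| = 1
  (a·b)? : |closure| = 1 (new start) + 1 (body) + 1 (new accept, via ε) = 3
  (a·b)?·b : the left operand accepts ε, so the closure extends into the next operand (the shared merged state is already counted); |closure| = 3 + (1−1) = 3
  ((a·b)?·b)? : new start has ε-edges to the inner start and to the new accept, so |closure| = 2 + 3 = 5
  ((a·b)?·b)?·b : the left operand accepts ε, so the closure extends into the next operand (the shared merged state is already counted); |closure| = 5 + (1−1) = 5
  (((a·b)?·b)?·b)* : the star's fresh start ε-reaches both the body's start and the fresh accept: |closure| = 2 + 5 = 7
  (((a·b)?·b)?·b)*·a·b : the left operand accepts ε, so the closure extends into the next operand (the shared merged state is already counted); |closure| = 7 + (1−1) = 7

7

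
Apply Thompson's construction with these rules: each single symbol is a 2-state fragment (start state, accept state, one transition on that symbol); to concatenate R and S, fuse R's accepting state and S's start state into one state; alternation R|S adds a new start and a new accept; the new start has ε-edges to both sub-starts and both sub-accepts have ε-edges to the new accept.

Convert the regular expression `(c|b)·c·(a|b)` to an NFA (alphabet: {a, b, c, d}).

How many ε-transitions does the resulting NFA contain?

8

Building bottom-up:
Each of the 5 symbol leaves contributes 0 ε-transitions.
  c|b → 4 ε-transitions
  a|b → 4 ε-transitions
  (c|b)·c·(a|b) → 8 ε-transitions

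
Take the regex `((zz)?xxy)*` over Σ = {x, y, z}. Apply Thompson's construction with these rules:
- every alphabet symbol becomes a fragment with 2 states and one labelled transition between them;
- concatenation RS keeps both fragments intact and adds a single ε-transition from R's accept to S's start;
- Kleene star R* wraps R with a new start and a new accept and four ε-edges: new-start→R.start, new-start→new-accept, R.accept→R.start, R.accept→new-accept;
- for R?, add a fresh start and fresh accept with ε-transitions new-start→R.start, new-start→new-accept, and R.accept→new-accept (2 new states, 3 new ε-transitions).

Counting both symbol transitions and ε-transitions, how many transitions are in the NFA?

Recursing over subexpressions:
Each of the 5 symbol leaves contributes 1 transition (1 symbol, 0 ε).
  zz = 3 transitions (2 symbol, 1 ε)
  (zz)? = 6 transitions (2 symbol, 4 ε)
  (zz)?xxy = 12 transitions (5 symbol, 7 ε)
  ((zz)?xxy)* = 16 transitions (5 symbol, 11 ε)

16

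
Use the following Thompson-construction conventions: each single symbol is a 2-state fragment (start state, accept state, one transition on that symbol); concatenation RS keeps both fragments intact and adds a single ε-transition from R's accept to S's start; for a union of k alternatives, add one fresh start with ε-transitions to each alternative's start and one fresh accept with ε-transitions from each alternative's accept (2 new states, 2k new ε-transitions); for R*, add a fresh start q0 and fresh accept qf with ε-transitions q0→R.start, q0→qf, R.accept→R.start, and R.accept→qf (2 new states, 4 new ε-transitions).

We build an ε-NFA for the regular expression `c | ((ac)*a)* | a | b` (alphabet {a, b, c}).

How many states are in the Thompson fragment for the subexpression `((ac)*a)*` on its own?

Fragment for `((ac)*a)*`:
Each of the 3 symbol leaves contributes a 2-state fragment.
  ac — 4 states
  (ac)* — 6 states
  (ac)*a — 8 states
  ((ac)*a)* — 10 states

10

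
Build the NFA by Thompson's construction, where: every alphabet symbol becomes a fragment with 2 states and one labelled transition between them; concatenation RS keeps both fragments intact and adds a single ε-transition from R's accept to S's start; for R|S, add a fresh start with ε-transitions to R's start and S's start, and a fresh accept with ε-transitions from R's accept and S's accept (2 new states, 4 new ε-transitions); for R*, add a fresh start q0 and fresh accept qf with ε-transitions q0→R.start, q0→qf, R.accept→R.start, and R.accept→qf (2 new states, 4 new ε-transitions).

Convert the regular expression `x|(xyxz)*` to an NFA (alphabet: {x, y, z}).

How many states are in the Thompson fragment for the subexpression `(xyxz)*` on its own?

Fragment for `(xyxz)*`:
Each of the 4 symbol leaves contributes a 2-state fragment.
  xyxz : 8 states
  (xyxz)* : 10 states

10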